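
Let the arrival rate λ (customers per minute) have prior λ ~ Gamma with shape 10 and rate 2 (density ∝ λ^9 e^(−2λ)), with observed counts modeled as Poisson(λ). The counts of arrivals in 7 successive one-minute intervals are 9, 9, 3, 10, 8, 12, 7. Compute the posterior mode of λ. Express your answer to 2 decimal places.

λ̂_MAP = 7.44

Σxᵢ = 9+9+3+10+8+12+7 = 58, with n = 7.
Posterior ∝ λ^9e^(−2λ) · λ^58e^(−7λ) = λ^67e^(−9λ), i.e. Gamma(shape=68, rate=9).
The mode of a Gamma(a, b) with a ≥ 1 (shape–rate) is (a−1)/b = 67/9 ≈ 7.44.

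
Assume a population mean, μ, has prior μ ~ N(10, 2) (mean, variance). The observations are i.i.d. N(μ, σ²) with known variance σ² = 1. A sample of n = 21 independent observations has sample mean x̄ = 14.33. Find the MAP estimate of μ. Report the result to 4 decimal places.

μ̂_MAP = 14.2293

n = 21, x̄ = 14.33.
For a Normal prior and Normal likelihood with known variance, the posterior is Normal; its mode equals its mean, the precision-weighted average.
Prior precision 1/σ₀² = 1/2 = 0.5; data precision n/σ² = 21/1 = 21.
μ̂ = (0.5·10 + 21·14.33) / (0.5 + 21) = 305.93/21.5 = 30593/2150 ≈ 14.2293.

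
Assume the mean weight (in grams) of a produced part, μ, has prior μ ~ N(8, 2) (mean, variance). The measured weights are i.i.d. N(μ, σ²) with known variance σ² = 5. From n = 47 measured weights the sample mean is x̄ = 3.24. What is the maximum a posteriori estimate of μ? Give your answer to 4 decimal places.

μ̂_MAP = 3.4804

n = 47, x̄ = 3.24.
For a Normal prior and Normal likelihood with known variance, the posterior is Normal; its mode equals its mean, the precision-weighted average.
Prior precision 1/σ₀² = 1/2 = 0.5; data precision n/σ² = 47/5 = 9.4.
μ̂ = (0.5·8 + 9.4·3.24) / (0.5 + 9.4) = 34.456/9.9 = 8614/2475 ≈ 3.4804.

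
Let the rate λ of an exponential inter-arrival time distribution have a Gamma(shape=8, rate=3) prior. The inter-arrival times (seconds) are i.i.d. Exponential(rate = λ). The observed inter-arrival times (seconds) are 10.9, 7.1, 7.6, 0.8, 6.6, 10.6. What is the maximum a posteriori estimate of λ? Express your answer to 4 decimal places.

λ̂_MAP = 0.2790

The Exponential(rate=λ) likelihood is ∝ λ^n e^(−λΣtᵢ). Here n = 6 and Σtᵢ = 10.9 + 7.1 + 7.6 + 0.8 + 6.6 + 10.6 = 43.6.
Posterior ∝ λ^7e^(−3λ) · λ^6e^(−43.6λ) = λ^13e^(−46.6λ), i.e. Gamma(14, 46.6).
Mode = (a−1)/b = 13/46.6 ≈ 0.2790.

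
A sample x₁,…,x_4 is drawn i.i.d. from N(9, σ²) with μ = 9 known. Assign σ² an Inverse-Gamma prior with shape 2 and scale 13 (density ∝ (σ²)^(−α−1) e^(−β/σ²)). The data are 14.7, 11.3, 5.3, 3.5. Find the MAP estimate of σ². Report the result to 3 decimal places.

Sum of squared deviations about the known mean: SS = (14.7−9)² + (11.3−9)² + (5.3−9)² + (3.5−9)² = 81.72.
The Normal likelihood contributes (σ²)^(−n/2) exp(−SS/(2σ²)), so the posterior is Inverse-Gamma(α + n/2, β + SS/2) = Inverse-Gamma(4, 53.86).
The mode of Inverse-Gamma(a, b) is b/(a+1) = 53.86/5 ≈ 10.772.

σ̂²_MAP = 10.772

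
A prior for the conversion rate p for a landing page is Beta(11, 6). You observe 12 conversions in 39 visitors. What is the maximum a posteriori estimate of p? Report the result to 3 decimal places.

p̂_MAP = 0.407

Prior: Beta(11, 6).
Data: 12 successes in 39 trials. The binomial likelihood contributes p^12(1−p)^27, so the posterior is Beta(11+12, 6+27) = Beta(23, 33).
For Beta(a, b) with a, b > 1 the mode is (a−1)/(a+b−2) = 22/54 ≈ 0.407.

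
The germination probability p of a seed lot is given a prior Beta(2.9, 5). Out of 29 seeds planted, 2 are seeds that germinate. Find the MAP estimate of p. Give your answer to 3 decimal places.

Prior: Beta(2.9, 5).
Data: 2 successes in 29 trials. The binomial likelihood contributes p^2(1−p)^27, so the posterior is Beta(2.9+2, 5+27) = Beta(4.9, 32).
For Beta(a, b) with a, b > 1 the mode is (a−1)/(a+b−2) = 3.9/34.9 ≈ 0.112.

p̂_MAP = 0.112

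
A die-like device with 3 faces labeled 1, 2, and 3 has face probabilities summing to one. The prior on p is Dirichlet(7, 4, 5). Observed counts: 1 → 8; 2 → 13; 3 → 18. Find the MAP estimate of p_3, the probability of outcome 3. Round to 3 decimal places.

MAP estimate: 0.423

The posterior is Dirichlet(αᵢ + nᵢ) = Dirichlet(15, 17, 23).
For a Dirichlet(a₁,…,a_K) with all aᵢ > 1, the mode has j-th component (aⱼ − 1)/(Σaᵢ − K).
Here Σaᵢ = 55 and K = 3, so p_3 = (23 − 1)/(55 − 3) = 22/52 ≈ 0.423.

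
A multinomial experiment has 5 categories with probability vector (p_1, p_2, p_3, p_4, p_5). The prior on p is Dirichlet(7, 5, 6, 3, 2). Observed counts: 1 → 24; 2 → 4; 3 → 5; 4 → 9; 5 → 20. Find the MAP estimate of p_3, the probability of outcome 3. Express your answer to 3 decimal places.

MAP estimate: 0.125

The posterior is Dirichlet(αᵢ + nᵢ) = Dirichlet(31, 9, 11, 12, 22).
For a Dirichlet(a₁,…,a_K) with all aᵢ > 1, the mode has j-th component (aⱼ − 1)/(Σaᵢ − K).
Here Σaᵢ = 85 and K = 5, so p_3 = (11 − 1)/(85 − 5) = 10/80 ≈ 0.125.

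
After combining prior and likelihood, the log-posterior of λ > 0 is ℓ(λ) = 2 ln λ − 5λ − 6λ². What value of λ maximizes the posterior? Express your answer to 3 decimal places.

ℓ'(λ) = 2/λ − 5 − 12λ. Setting this to zero and multiplying by λ: 12λ² + 5λ − 2 = 0.
λ = (−5 + √(5² + 4·12·2)) / (2·12) = (−5 + √121) / 24 = (−5 + 11)/24 = 1/4.
ℓ''(λ) = −2/λ² − 12 < 0, confirming a maximum.

λ̂_MAP = 0.250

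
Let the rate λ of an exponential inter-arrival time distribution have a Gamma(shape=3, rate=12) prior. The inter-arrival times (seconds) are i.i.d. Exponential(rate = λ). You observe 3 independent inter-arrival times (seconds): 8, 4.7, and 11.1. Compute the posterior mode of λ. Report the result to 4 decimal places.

λ̂_MAP = 0.1397

The Exponential(rate=λ) likelihood is ∝ λ^n e^(−λΣtᵢ). Here n = 3 and Σtᵢ = 8 + 4.7 + 11.1 = 23.8.
Posterior ∝ λ^2e^(−12λ) · λ^3e^(−23.8λ) = λ^5e^(−35.8λ), i.e. Gamma(6, 35.8).
Mode = (a−1)/b = 5/35.8 ≈ 0.1397.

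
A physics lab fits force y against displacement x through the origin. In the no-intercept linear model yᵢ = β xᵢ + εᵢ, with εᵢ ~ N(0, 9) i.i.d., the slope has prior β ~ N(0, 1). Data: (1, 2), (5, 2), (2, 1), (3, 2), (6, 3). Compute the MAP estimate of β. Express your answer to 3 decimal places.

log p(β | y) = −Σ(yᵢ − βxᵢ)²/(2·9) − β²/(2·1) + const.
Setting the derivative to zero: Σxᵢ(yᵢ − βxᵢ)/9 − β/1 = 0, so β = Σxᵢyᵢ / (Σxᵢ² + σ²/τ²).
Σxᵢyᵢ = 1·2 + 5·2 + 2·1 + 3·2 + 6·3 = 38; Σxᵢ² = 75; σ²/τ² = 9.
β̂_MAP = 38 / (75 + 9) = 38/84 ≈ 0.452.

β̂_MAP = 0.452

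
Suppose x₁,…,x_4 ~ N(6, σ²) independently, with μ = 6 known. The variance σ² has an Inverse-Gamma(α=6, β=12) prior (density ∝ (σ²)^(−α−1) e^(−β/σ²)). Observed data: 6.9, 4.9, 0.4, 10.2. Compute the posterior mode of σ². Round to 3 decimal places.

σ̂²_MAP = 4.168

Sum of squared deviations about the known mean: SS = (6.9−6)² + (4.9−6)² + (0.4−6)² + (10.2−6)² = 51.02.
The Normal likelihood contributes (σ²)^(−n/2) exp(−SS/(2σ²)), so the posterior is Inverse-Gamma(α + n/2, β + SS/2) = Inverse-Gamma(8, 37.51).
The mode of Inverse-Gamma(a, b) is b/(a+1) = 37.51/9 ≈ 4.168.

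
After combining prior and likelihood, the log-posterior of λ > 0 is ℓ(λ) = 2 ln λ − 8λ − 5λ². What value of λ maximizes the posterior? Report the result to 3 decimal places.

λ̂_MAP = 0.200

ℓ'(λ) = 2/λ − 8 − 10λ. Setting this to zero and multiplying by λ: 10λ² + 8λ − 2 = 0.
λ = (−8 + √(8² + 4·10·2)) / (2·10) = (−8 + √144) / 20 = (−8 + 12)/20 = 1/5.
ℓ''(λ) = −2/λ² − 10 < 0, confirming a maximum.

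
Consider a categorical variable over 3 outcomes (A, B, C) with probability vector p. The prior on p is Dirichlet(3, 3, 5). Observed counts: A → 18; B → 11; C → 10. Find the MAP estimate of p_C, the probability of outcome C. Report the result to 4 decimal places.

MAP estimate of p_C = 0.2979

The posterior is Dirichlet(αᵢ + nᵢ) = Dirichlet(21, 14, 15).
For a Dirichlet(a₁,…,a_K) with all aᵢ > 1, the mode has j-th component (aⱼ − 1)/(Σaᵢ − K).
Here Σaᵢ = 50 and K = 3, so p_C = (15 − 1)/(50 − 3) = 14/47 ≈ 0.2979.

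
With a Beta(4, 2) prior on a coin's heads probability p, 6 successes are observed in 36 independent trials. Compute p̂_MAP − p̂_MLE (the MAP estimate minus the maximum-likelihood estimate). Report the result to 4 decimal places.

Posterior is Beta(10, 32); MAP = (10−1)/(42−2) = 9/40 ≈ 0.22500.
MLE ignores the prior: p̂_MLE = k/n = 6/36 ≈ 0.16667.
Difference = 9/40 − 6/36 = 7/120 ≈ 0.0583.

MAP − MLE = 0.0583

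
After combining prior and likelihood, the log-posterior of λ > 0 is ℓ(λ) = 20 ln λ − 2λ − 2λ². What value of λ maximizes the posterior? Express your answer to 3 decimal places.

λ̂_MAP = 2.000

ℓ'(λ) = 20/λ − 2 − 4λ. Setting this to zero and multiplying by λ: 4λ² + 2λ − 20 = 0.
λ = (−2 + √(2² + 4·4·20)) / (2·4) = (−2 + √324) / 8 = (−2 + 18)/8 = 2.
ℓ''(λ) = −20/λ² − 4 < 0, confirming a maximum.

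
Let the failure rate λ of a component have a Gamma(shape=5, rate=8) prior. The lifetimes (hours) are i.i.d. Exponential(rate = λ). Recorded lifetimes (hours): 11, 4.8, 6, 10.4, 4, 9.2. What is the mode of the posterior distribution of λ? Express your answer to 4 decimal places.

λ̂_MAP = 0.1873

The Exponential(rate=λ) likelihood is ∝ λ^n e^(−λΣtᵢ). Here n = 6 and Σtᵢ = 11 + 4.8 + 6 + 10.4 + 4 + 9.2 = 45.4.
Posterior ∝ λ^4e^(−8λ) · λ^6e^(−45.4λ) = λ^10e^(−53.4λ), i.e. Gamma(11, 53.4).
Mode = (a−1)/b = 10/53.4 ≈ 0.1873.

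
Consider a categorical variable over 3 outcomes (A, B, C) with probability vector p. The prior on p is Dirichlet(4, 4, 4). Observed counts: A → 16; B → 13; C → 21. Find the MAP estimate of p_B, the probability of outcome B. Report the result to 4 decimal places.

MAP estimate of p_B = 0.2712

The posterior is Dirichlet(αᵢ + nᵢ) = Dirichlet(20, 17, 25).
For a Dirichlet(a₁,…,a_K) with all aᵢ > 1, the mode has j-th component (aⱼ − 1)/(Σaᵢ − K).
Here Σaᵢ = 62 and K = 3, so p_B = (17 − 1)/(62 − 3) = 16/59 ≈ 0.2712.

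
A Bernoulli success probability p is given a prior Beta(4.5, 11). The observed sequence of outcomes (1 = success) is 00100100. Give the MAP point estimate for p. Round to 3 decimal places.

p̂_MAP = 0.256

Prior: Beta(4.5, 11).
Data: 2 successes in 8 trials (from the sequence). The binomial likelihood contributes p^2(1−p)^6, so the posterior is Beta(4.5+2, 11+6) = Beta(6.5, 17).
For Beta(a, b) with a, b > 1 the mode is (a−1)/(a+b−2) = 5.5/21.5 ≈ 0.256.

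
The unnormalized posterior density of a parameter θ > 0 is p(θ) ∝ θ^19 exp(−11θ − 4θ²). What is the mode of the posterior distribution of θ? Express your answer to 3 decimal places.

θ̂_MAP = 1.000

ℓ'(θ) = 19/θ − 11 − 8θ. Setting this to zero and multiplying by θ: 8θ² + 11θ − 19 = 0.
θ = (−11 + √(11² + 4·8·19)) / (2·8) = (−11 + √729) / 16 = (−11 + 27)/16 = 1.
ℓ''(θ) = −19/θ² − 8 < 0, confirming a maximum.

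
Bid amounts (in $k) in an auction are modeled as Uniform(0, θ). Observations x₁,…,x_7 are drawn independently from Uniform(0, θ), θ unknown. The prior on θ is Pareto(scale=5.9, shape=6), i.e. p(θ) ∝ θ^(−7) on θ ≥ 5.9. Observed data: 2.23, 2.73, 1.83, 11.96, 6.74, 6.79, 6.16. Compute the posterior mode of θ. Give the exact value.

The Uniform(0, θ) likelihood is θ^(−n) for θ ≥ max(xᵢ), zero otherwise. Here max(xᵢ) = 11.96.
Posterior ∝ θ^(−7) · θ^(−7) = θ^(−14) on θ ≥ max(5.9, 11.96) = 11.96.
This density is strictly decreasing in θ, so the posterior mode lies at the lower boundary of the support.

θ̂_MAP = 11.96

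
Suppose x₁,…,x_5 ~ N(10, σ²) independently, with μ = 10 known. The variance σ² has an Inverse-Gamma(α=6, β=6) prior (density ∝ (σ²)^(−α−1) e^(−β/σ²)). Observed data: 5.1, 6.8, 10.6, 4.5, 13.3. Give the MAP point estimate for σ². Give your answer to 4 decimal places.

σ̂²_MAP = 4.6184

Sum of squared deviations about the known mean: SS = (5.1−10)² + (6.8−10)² + (10.6−10)² + (4.5−10)² + (13.3−10)² = 75.75.
The Normal likelihood contributes (σ²)^(−n/2) exp(−SS/(2σ²)), so the posterior is Inverse-Gamma(α + n/2, β + SS/2) = Inverse-Gamma(8.5, 43.875).
The mode of Inverse-Gamma(a, b) is b/(a+1) = 43.875/9.5 ≈ 4.6184.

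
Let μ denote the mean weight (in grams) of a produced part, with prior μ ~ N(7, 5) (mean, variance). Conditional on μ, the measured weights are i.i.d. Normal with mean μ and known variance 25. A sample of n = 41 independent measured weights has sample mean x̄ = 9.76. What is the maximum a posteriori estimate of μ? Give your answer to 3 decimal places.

n = 41, x̄ = 9.76.
For a Normal prior and Normal likelihood with known variance, the posterior is Normal; its mode equals its mean, the precision-weighted average.
Prior precision 1/σ₀² = 1/5 = 0.2; data precision n/σ² = 41/25 = 1.64.
μ̂ = (0.2·7 + 1.64·9.76) / (0.2 + 1.64) = 17.4064/1.84 = 9.460.

μ̂_MAP = 9.460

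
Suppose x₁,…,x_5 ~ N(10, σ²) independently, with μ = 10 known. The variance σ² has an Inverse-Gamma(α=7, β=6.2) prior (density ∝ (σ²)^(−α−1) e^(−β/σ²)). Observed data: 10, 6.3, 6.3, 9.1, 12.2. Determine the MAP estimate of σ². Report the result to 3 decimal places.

σ̂²_MAP = 2.163

Sum of squared deviations about the known mean: SS = (10−10)² + (6.3−10)² + (6.3−10)² + (9.1−10)² + (12.2−10)² = 33.03.
The Normal likelihood contributes (σ²)^(−n/2) exp(−SS/(2σ²)), so the posterior is Inverse-Gamma(α + n/2, β + SS/2) = Inverse-Gamma(9.5, 22.715).
The mode of Inverse-Gamma(a, b) is b/(a+1) = 22.715/10.5 ≈ 2.163.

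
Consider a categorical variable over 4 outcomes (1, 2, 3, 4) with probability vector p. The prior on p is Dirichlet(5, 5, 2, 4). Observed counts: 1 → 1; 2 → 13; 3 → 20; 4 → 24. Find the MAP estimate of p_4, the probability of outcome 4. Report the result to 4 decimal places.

MAP estimate: 0.3857

The posterior is Dirichlet(αᵢ + nᵢ) = Dirichlet(6, 18, 22, 28).
For a Dirichlet(a₁,…,a_K) with all aᵢ > 1, the mode has j-th component (aⱼ − 1)/(Σaᵢ − K).
Here Σaᵢ = 74 and K = 4, so p_4 = (28 − 1)/(74 − 4) = 27/70 ≈ 0.3857.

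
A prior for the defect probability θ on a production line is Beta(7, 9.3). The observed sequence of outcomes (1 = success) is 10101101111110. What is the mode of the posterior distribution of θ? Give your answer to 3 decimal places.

θ̂_MAP = 0.565

Prior: Beta(7, 9.3).
Data: 10 successes in 14 trials (from the sequence). The binomial likelihood contributes θ^10(1−θ)^4, so the posterior is Beta(7+10, 9.3+4) = Beta(17, 13.3).
For Beta(a, b) with a, b > 1 the mode is (a−1)/(a+b−2) = 16/28.3 ≈ 0.565.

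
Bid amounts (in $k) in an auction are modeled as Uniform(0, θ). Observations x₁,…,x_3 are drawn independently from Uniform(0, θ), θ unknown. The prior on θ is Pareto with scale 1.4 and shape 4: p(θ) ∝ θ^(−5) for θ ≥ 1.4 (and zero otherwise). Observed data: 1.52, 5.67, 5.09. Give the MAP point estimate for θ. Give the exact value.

θ̂_MAP = 5.67

The Uniform(0, θ) likelihood is θ^(−n) for θ ≥ max(xᵢ), zero otherwise. Here max(xᵢ) = 5.67.
Posterior ∝ θ^(−5) · θ^(−3) = θ^(−8) on θ ≥ max(1.4, 5.67) = 5.67.
This density is strictly decreasing in θ, so the posterior mode lies at the lower boundary of the support.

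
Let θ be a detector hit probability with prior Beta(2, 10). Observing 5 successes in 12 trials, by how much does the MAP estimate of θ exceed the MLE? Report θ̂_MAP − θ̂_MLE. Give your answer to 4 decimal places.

MAP − MLE = -0.1439

Posterior is Beta(7, 17); MAP = (7−1)/(24−2) = 6/22 ≈ 0.27273.
MLE ignores the prior: θ̂_MLE = k/n = 5/12 ≈ 0.41667.
Difference = 6/22 − 5/12 = -19/132 ≈ -0.1439.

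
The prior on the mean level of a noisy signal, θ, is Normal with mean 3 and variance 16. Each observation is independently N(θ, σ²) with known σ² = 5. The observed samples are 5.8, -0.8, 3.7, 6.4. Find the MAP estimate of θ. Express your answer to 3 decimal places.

θ̂_MAP = 3.719

n = 4; x̄ = (5.8 + (-0.8) + 3.7 + 6.4)/4 = 15.1/4 = 3.775.
For a Normal prior and Normal likelihood with known variance, the posterior is Normal; its mode equals its mean, the precision-weighted average.
Prior precision 1/σ₀² = 1/16 = 0.0625; data precision n/σ² = 4/5 = 0.8.
θ̂ = (0.0625·3 + 0.8·3.775) / (0.0625 + 0.8) = 3.2075/0.8625 = 1283/345 ≈ 3.719.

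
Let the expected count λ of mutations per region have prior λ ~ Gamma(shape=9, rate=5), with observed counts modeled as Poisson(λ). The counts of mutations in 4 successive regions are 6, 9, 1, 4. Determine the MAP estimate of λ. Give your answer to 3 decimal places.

λ̂_MAP = 3.111

Σxᵢ = 6+9+1+4 = 20, with n = 4.
Posterior ∝ λ^8e^(−5λ) · λ^20e^(−4λ) = λ^28e^(−9λ), i.e. Gamma(shape=29, rate=9).
The mode of a Gamma(a, b) with a ≥ 1 (shape–rate) is (a−1)/b = 28/9 ≈ 3.111.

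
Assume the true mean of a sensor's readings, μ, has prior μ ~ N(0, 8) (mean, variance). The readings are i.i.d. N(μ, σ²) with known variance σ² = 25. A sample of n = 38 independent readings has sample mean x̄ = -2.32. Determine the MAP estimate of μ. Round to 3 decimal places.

μ̂_MAP = -2.144

n = 38, x̄ = -2.32.
For a Normal prior and Normal likelihood with known variance, the posterior is Normal; its mode equals its mean, the precision-weighted average.
Prior precision 1/σ₀² = 1/8 = 0.125; data precision n/σ² = 38/25 = 1.52.
μ̂ = (0.125·0 + 1.52·(-2.32)) / (0.125 + 1.52) = (-3.5264)/1.645 = -17632/8225 ≈ -2.144.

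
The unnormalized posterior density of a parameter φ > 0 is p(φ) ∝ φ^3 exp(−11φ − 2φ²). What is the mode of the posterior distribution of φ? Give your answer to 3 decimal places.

ℓ'(φ) = 3/φ − 11 − 4φ. Setting this to zero and multiplying by φ: 4φ² + 11φ − 3 = 0.
φ = (−11 + √(11² + 4·4·3)) / (2·4) = (−11 + √169) / 8 = (−11 + 13)/8 = 1/4.
ℓ''(φ) = −3/φ² − 4 < 0, confirming a maximum.

φ̂_MAP = 0.250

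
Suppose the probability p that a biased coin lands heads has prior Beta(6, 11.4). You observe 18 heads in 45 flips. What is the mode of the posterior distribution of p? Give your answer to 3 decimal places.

p̂_MAP = 0.381

Prior: Beta(6, 11.4).
Data: 18 successes in 45 trials. The binomial likelihood contributes p^18(1−p)^27, so the posterior is Beta(6+18, 11.4+27) = Beta(24, 38.4).
For Beta(a, b) with a, b > 1 the mode is (a−1)/(a+b−2) = 23/60.4 ≈ 0.381.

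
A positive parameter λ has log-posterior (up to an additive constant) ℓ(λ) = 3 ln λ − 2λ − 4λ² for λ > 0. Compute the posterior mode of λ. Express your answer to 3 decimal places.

λ̂_MAP = 0.500

ℓ'(λ) = 3/λ − 2 − 8λ. Setting this to zero and multiplying by λ: 8λ² + 2λ − 3 = 0.
λ = (−2 + √(2² + 4·8·3)) / (2·8) = (−2 + √100) / 16 = (−2 + 10)/16 = 1/2.
ℓ''(λ) = −3/λ² − 8 < 0, confirming a maximum.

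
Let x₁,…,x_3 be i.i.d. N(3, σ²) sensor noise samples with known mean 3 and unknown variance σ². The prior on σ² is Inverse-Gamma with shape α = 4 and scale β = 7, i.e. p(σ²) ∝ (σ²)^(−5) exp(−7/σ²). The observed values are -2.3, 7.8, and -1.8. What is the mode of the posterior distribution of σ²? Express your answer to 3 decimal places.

Sum of squared deviations about the known mean: SS = (-2.3−3)² + (7.8−3)² + (-1.8−3)² = 74.17.
The Normal likelihood contributes (σ²)^(−n/2) exp(−SS/(2σ²)), so the posterior is Inverse-Gamma(α + n/2, β + SS/2) = Inverse-Gamma(5.5, 44.085).
The mode of Inverse-Gamma(a, b) is b/(a+1) = 44.085/6.5 ≈ 6.782.

σ̂²_MAP = 6.782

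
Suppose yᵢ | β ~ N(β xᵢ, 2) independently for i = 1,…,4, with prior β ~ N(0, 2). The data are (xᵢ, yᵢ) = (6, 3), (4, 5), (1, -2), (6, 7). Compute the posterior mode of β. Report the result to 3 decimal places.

β̂_MAP = 0.867

log p(β | y) = −Σ(yᵢ − βxᵢ)²/(2·2) − β²/(2·2) + const.
Setting the derivative to zero: Σxᵢ(yᵢ − βxᵢ)/2 − β/2 = 0, so β = Σxᵢyᵢ / (Σxᵢ² + σ²/τ²).
Σxᵢyᵢ = 6·3 + 4·5 + 1·(-2) + 6·7 = 78; Σxᵢ² = 89; σ²/τ² = 1.
β̂_MAP = 78 / (89 + 1) = 78/90 ≈ 0.867.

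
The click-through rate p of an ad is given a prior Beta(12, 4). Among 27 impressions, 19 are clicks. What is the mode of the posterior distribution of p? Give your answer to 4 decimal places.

p̂_MAP = 0.7317

Prior: Beta(12, 4).
Data: 19 successes in 27 trials. The binomial likelihood contributes p^19(1−p)^8, so the posterior is Beta(12+19, 4+8) = Beta(31, 12).
For Beta(a, b) with a, b > 1 the mode is (a−1)/(a+b−2) = 30/41 ≈ 0.7317.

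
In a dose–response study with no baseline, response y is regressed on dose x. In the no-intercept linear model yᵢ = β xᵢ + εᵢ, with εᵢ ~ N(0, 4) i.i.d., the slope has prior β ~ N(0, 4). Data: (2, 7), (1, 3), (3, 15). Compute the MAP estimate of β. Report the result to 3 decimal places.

β̂_MAP = 4.133

log p(β | y) = −Σ(yᵢ − βxᵢ)²/(2·4) − β²/(2·4) + const.
Setting the derivative to zero: Σxᵢ(yᵢ − βxᵢ)/4 − β/4 = 0, so β = Σxᵢyᵢ / (Σxᵢ² + σ²/τ²).
Σxᵢyᵢ = 2·7 + 1·3 + 3·15 = 62; Σxᵢ² = 14; σ²/τ² = 1.
β̂_MAP = 62 / (14 + 1) = 62/15 ≈ 4.133.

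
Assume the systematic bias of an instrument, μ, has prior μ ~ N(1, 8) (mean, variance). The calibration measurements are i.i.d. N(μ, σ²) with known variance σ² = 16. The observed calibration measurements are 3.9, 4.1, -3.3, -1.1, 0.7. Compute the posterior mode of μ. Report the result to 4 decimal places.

μ̂_MAP = 0.9000

n = 5; x̄ = (3.9 + 4.1 + (-3.3) + (-1.1) + 0.7)/5 = 4.3/5 = 0.86.
For a Normal prior and Normal likelihood with known variance, the posterior is Normal; its mode equals its mean, the precision-weighted average.
Prior precision 1/σ₀² = 1/8 = 0.125; data precision n/σ² = 5/16 = 0.3125.
μ̂ = (0.125·1 + 0.3125·0.86) / (0.125 + 0.3125) = 0.39375/0.4375 = 0.9000.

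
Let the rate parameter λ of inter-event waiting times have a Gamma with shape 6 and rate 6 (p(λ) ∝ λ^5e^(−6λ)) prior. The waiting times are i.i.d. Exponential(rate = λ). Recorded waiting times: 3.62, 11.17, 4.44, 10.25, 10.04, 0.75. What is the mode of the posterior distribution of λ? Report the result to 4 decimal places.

λ̂_MAP = 0.2377

The Exponential(rate=λ) likelihood is ∝ λ^n e^(−λΣtᵢ). Here n = 6 and Σtᵢ = 3.62 + 11.17 + 4.44 + 10.25 + 10.04 + 0.75 = 40.27.
Posterior ∝ λ^5e^(−6λ) · λ^6e^(−40.27λ) = λ^11e^(−46.27λ), i.e. Gamma(12, 46.27).
Mode = (a−1)/b = 11/46.27 ≈ 0.2377.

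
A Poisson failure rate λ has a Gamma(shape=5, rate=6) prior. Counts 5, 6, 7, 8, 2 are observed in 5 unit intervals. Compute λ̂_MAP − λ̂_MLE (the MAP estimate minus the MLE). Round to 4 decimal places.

MAP − MLE = -2.6909

Σxᵢ = 28. Posterior is Gamma(33, 11); MAP = (33−1)/11 = 32/11 ≈ 2.90909.
MLE = x̄ = 28/5 ≈ 5.60000.
Difference = 32/11 − 28/5 = -148/55 ≈ -2.6909.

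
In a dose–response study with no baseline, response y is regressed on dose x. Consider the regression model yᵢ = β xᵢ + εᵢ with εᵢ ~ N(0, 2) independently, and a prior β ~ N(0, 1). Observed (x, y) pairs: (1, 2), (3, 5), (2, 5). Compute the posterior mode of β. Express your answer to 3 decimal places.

β̂_MAP = 1.688

log p(β | y) = −Σ(yᵢ − βxᵢ)²/(2·2) − β²/(2·1) + const.
Setting the derivative to zero: Σxᵢ(yᵢ − βxᵢ)/2 − β/1 = 0, so β = Σxᵢyᵢ / (Σxᵢ² + σ²/τ²).
Σxᵢyᵢ = 1·2 + 3·5 + 2·5 = 27; Σxᵢ² = 14; σ²/τ² = 2.
β̂_MAP = 27 / (14 + 2) = 27/16 ≈ 1.688.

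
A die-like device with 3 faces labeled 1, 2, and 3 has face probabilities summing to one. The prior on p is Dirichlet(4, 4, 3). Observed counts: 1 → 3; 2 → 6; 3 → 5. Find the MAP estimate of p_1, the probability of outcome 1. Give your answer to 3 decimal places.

The posterior is Dirichlet(αᵢ + nᵢ) = Dirichlet(7, 10, 8).
For a Dirichlet(a₁,…,a_K) with all aᵢ > 1, the mode has j-th component (aⱼ − 1)/(Σaᵢ − K).
Here Σaᵢ = 25 and K = 3, so p_1 = (7 − 1)/(25 − 3) = 6/22 ≈ 0.273.

MAP estimate: 0.273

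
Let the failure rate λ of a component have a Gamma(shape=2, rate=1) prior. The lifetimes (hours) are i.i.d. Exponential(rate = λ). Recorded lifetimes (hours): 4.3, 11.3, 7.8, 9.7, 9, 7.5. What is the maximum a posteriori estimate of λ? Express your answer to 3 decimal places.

The Exponential(rate=λ) likelihood is ∝ λ^n e^(−λΣtᵢ). Here n = 6 and Σtᵢ = 4.3 + 11.3 + 7.8 + 9.7 + 9 + 7.5 = 49.6.
Posterior ∝ λe^(−1λ) · λ^6e^(−49.6λ) = λ^7e^(−50.6λ), i.e. Gamma(8, 50.6).
Mode = (a−1)/b = 7/50.6 ≈ 0.138.

λ̂_MAP = 0.138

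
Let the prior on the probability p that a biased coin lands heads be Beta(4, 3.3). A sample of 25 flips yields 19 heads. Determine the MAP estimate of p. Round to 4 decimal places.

Prior: Beta(4, 3.3).
Data: 19 successes in 25 trials. The binomial likelihood contributes p^19(1−p)^6, so the posterior is Beta(4+19, 3.3+6) = Beta(23, 9.3).
For Beta(a, b) with a, b > 1 the mode is (a−1)/(a+b−2) = 22/30.3 ≈ 0.7261.

p̂_MAP = 0.7261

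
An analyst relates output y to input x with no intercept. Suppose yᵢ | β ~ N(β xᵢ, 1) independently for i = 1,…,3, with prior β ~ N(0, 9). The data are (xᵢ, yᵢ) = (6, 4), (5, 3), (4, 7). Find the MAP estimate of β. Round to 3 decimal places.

log p(β | y) = −Σ(yᵢ − βxᵢ)²/(2·1) − β²/(2·9) + const.
Setting the derivative to zero: Σxᵢ(yᵢ − βxᵢ)/1 − β/9 = 0, so β = Σxᵢyᵢ / (Σxᵢ² + σ²/τ²).
Σxᵢyᵢ = 6·4 + 5·3 + 4·7 = 67; Σxᵢ² = 77; σ²/τ² = 1/9.
β̂_MAP = 67 / (77 + 1/9) = 67/(694/9) = 603/694 ≈ 0.869.

β̂_MAP = 0.869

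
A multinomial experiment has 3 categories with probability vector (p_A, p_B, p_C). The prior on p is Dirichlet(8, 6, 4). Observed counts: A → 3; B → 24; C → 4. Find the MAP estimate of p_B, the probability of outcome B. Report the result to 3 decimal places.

The posterior is Dirichlet(αᵢ + nᵢ) = Dirichlet(11, 30, 8).
For a Dirichlet(a₁,…,a_K) with all aᵢ > 1, the mode has j-th component (aⱼ − 1)/(Σaᵢ − K).
Here Σaᵢ = 49 and K = 3, so p_B = (30 − 1)/(49 − 3) = 29/46 ≈ 0.630.

MAP estimate of p_B = 0.630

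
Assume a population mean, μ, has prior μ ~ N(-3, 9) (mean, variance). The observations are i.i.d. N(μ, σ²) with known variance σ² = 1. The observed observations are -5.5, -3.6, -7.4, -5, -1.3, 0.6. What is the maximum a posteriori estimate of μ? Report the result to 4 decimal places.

n = 6; x̄ = ((-5.5) + (-3.6) + (-7.4) + (-5) + (-1.3) + 0.6)/6 = -22.2/6 = -3.7.
For a Normal prior and Normal likelihood with known variance, the posterior is Normal; its mode equals its mean, the precision-weighted average.
Prior precision 1/σ₀² = 1/9; data precision n/σ² = 6/1 = 6.
μ̂ = ((1/9)·(-3) + 6·(-3.7)) / (1/9 + 6) = (-338/15)/(55/9) = -1014/275 ≈ -3.6873.

μ̂_MAP = -3.6873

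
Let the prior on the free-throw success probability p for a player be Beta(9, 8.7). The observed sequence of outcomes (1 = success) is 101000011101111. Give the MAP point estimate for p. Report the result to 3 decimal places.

Prior: Beta(9, 8.7).
Data: 9 successes in 15 trials (from the sequence). The binomial likelihood contributes p^9(1−p)^6, so the posterior is Beta(9+9, 8.7+6) = Beta(18, 14.7).
For Beta(a, b) with a, b > 1 the mode is (a−1)/(a+b−2) = 17/30.7 ≈ 0.554.

p̂_MAP = 0.554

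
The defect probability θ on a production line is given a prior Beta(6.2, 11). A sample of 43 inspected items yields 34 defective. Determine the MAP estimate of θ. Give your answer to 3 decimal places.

Prior: Beta(6.2, 11).
Data: 34 successes in 43 trials. The binomial likelihood contributes θ^34(1−θ)^9, so the posterior is Beta(6.2+34, 11+9) = Beta(40.2, 20).
For Beta(a, b) with a, b > 1 the mode is (a−1)/(a+b−2) = 39.2/58.2 ≈ 0.674.

θ̂_MAP = 0.674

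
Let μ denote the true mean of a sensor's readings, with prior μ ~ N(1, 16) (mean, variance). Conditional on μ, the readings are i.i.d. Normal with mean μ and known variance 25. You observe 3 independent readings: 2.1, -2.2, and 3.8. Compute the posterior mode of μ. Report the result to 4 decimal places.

n = 3; x̄ = (2.1 + (-2.2) + 3.8)/3 = 3.7/3 = 37/30 ≈ 1.2333.
For a Normal prior and Normal likelihood with known variance, the posterior is Normal; its mode equals its mean, the precision-weighted average.
Prior precision 1/σ₀² = 1/16 = 0.0625; data precision n/σ² = 3/25 = 0.12.
μ̂ = (0.0625·1 + 0.12·(37/30)) / (0.0625 + 0.12) = 0.2105/0.1825 = 421/365 ≈ 1.1534.

μ̂_MAP = 1.1534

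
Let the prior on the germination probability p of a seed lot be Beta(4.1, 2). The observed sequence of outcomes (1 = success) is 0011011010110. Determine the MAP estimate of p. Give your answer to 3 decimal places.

Prior: Beta(4.1, 2).
Data: 7 successes in 13 trials (from the sequence). The binomial likelihood contributes p^7(1−p)^6, so the posterior is Beta(4.1+7, 2+6) = Beta(11.1, 8).
For Beta(a, b) with a, b > 1 the mode is (a−1)/(a+b−2) = 10.1/17.1 ≈ 0.591.

p̂_MAP = 0.591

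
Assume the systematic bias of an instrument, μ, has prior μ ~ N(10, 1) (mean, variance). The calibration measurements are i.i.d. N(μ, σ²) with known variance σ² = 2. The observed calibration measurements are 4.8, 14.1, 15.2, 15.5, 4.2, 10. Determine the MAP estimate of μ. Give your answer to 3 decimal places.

μ̂_MAP = 10.475

n = 6; x̄ = (4.8 + 14.1 + 15.2 + 15.5 + 4.2 + 10)/6 = 63.8/6 = 319/30 ≈ 10.6333.
For a Normal prior and Normal likelihood with known variance, the posterior is Normal; its mode equals its mean, the precision-weighted average.
Prior precision 1/σ₀² = 1/1 = 1; data precision n/σ² = 6/2 = 3.
μ̂ = (1·10 + 3·(319/30)) / (1 + 3) = 41.9/4 = 10.475.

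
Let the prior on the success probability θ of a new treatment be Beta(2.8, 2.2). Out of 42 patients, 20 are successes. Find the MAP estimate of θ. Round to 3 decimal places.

Prior: Beta(2.8, 2.2).
Data: 20 successes in 42 trials. The binomial likelihood contributes θ^20(1−θ)^22, so the posterior is Beta(2.8+20, 2.2+22) = Beta(22.8, 24.2).
For Beta(a, b) with a, b > 1 the mode is (a−1)/(a+b−2) = 21.8/45 ≈ 0.484.

θ̂_MAP = 0.484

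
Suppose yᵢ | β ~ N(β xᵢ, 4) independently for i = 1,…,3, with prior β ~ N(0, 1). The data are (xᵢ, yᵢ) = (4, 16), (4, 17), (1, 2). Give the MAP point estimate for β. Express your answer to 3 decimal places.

log p(β | y) = −Σ(yᵢ − βxᵢ)²/(2·4) − β²/(2·1) + const.
Setting the derivative to zero: Σxᵢ(yᵢ − βxᵢ)/4 − β/1 = 0, so β = Σxᵢyᵢ / (Σxᵢ² + σ²/τ²).
Σxᵢyᵢ = 4·16 + 4·17 + 1·2 = 134; Σxᵢ² = 33; σ²/τ² = 4.
β̂_MAP = 134 / (33 + 4) = 134/37 ≈ 3.622.

β̂_MAP = 3.622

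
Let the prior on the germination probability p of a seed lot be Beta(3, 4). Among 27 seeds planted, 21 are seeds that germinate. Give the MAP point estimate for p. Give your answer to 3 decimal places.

p̂_MAP = 0.719

Prior: Beta(3, 4).
Data: 21 successes in 27 trials. The binomial likelihood contributes p^21(1−p)^6, so the posterior is Beta(3+21, 4+6) = Beta(24, 10).
For Beta(a, b) with a, b > 1 the mode is (a−1)/(a+b−2) = 23/32 ≈ 0.719.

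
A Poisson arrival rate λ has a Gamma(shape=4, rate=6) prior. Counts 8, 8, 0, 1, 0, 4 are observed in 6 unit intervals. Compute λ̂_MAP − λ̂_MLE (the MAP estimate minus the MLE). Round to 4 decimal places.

Σxᵢ = 21. Posterior is Gamma(25, 12); MAP = (25−1)/12 = 24/12 ≈ 2.00000.
MLE = x̄ = 21/6 ≈ 3.50000.
Difference = 24/12 − 21/6 = -3/2 ≈ -1.5000.

MAP − MLE = -1.5000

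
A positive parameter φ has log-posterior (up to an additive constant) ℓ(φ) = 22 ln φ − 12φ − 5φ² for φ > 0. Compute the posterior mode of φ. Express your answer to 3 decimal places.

φ̂_MAP = 1.000

ℓ'(φ) = 22/φ − 12 − 10φ. Setting this to zero and multiplying by φ: 10φ² + 12φ − 22 = 0.
φ = (−12 + √(12² + 4·10·22)) / (2·10) = (−12 + √1024) / 20 = (−12 + 32)/20 = 1.
ℓ''(φ) = −22/φ² − 10 < 0, confirming a maximum.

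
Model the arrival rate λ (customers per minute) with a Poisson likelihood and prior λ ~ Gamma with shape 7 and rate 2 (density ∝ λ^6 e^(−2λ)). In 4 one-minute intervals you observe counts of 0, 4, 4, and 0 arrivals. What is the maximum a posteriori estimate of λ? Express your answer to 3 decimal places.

Σxᵢ = 0+4+4+0 = 8, with n = 4.
Posterior ∝ λ^6e^(−2λ) · λ^8e^(−4λ) = λ^14e^(−6λ), i.e. Gamma(shape=15, rate=6).
The mode of a Gamma(a, b) with a ≥ 1 (shape–rate) is (a−1)/b = 14/6 ≈ 2.333.

λ̂_MAP = 2.333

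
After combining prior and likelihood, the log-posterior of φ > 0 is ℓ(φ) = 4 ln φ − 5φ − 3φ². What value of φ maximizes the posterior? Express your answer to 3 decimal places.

ℓ'(φ) = 4/φ − 5 − 6φ. Setting this to zero and multiplying by φ: 6φ² + 5φ − 4 = 0.
φ = (−5 + √(5² + 4·6·4)) / (2·6) = (−5 + √121) / 12 = (−5 + 11)/12 = 1/2.
ℓ''(φ) = −4/φ² − 6 < 0, confirming a maximum.

φ̂_MAP = 0.500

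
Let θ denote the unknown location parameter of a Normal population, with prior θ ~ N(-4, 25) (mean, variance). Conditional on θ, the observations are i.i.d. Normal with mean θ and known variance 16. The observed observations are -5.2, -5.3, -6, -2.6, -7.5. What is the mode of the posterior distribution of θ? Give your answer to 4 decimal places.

θ̂_MAP = -5.1702

n = 5; x̄ = ((-5.2) + (-5.3) + (-6) + (-2.6) + (-7.5))/5 = -26.6/5 = -5.32.
For a Normal prior and Normal likelihood with known variance, the posterior is Normal; its mode equals its mean, the precision-weighted average.
Prior precision 1/σ₀² = 1/25 = 0.04; data precision n/σ² = 5/16 = 0.3125.
θ̂ = (0.04·(-4) + 0.3125·(-5.32)) / (0.04 + 0.3125) = (-1.8225)/0.3525 = -243/47 ≈ -5.1702.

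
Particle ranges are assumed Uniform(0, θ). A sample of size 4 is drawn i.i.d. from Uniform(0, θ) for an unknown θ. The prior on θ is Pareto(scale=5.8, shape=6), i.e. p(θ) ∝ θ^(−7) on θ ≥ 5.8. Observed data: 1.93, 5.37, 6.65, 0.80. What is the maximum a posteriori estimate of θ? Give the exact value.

θ̂_MAP = 6.65

The Uniform(0, θ) likelihood is θ^(−n) for θ ≥ max(xᵢ), zero otherwise. Here max(xᵢ) = 6.65.
Posterior ∝ θ^(−7) · θ^(−4) = θ^(−11) on θ ≥ max(5.8, 6.65) = 6.65.
This density is strictly decreasing in θ, so the posterior mode lies at the lower boundary of the support.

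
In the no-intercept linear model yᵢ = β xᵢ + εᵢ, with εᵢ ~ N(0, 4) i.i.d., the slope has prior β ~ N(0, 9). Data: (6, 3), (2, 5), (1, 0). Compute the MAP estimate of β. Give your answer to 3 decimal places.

β̂_MAP = 0.676

log p(β | y) = −Σ(yᵢ − βxᵢ)²/(2·4) − β²/(2·9) + const.
Setting the derivative to zero: Σxᵢ(yᵢ − βxᵢ)/4 − β/9 = 0, so β = Σxᵢyᵢ / (Σxᵢ² + σ²/τ²).
Σxᵢyᵢ = 6·3 + 2·5 + 1·0 = 28; Σxᵢ² = 41; σ²/τ² = 4/9.
β̂_MAP = 28 / (41 + 4/9) = 28/(373/9) = 252/373 ≈ 0.676.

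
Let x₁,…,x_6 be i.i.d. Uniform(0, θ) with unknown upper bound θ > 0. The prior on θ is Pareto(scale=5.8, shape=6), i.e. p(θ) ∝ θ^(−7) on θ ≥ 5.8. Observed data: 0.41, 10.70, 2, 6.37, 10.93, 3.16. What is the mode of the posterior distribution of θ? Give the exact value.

The Uniform(0, θ) likelihood is θ^(−n) for θ ≥ max(xᵢ), zero otherwise. Here max(xᵢ) = 10.93.
Posterior ∝ θ^(−7) · θ^(−6) = θ^(−13) on θ ≥ max(5.8, 10.93) = 10.93.
This density is strictly decreasing in θ, so the posterior mode lies at the lower boundary of the support.

θ̂_MAP = 10.93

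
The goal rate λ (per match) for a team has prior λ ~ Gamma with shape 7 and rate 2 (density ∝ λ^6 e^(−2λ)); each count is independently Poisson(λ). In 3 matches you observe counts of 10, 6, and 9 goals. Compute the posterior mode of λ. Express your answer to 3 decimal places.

λ̂_MAP = 6.200

Σxᵢ = 10+6+9 = 25, with n = 3.
Posterior ∝ λ^6e^(−2λ) · λ^25e^(−3λ) = λ^31e^(−5λ), i.e. Gamma(shape=32, rate=5).
The mode of a Gamma(a, b) with a ≥ 1 (shape–rate) is (a−1)/b = 31/5 ≈ 6.200.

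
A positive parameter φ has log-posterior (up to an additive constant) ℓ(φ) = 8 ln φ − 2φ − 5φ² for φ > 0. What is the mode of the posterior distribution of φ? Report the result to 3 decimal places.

φ̂_MAP = 0.800

ℓ'(φ) = 8/φ − 2 − 10φ. Setting this to zero and multiplying by φ: 10φ² + 2φ − 8 = 0.
φ = (−2 + √(2² + 4·10·8)) / (2·10) = (−2 + √324) / 20 = (−2 + 18)/20 = 4/5.
ℓ''(φ) = −8/φ² − 10 < 0, confirming a maximum.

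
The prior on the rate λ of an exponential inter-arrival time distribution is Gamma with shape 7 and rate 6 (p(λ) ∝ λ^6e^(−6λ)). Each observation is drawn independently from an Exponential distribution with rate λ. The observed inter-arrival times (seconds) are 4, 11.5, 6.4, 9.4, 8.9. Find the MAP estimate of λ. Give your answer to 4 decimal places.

The Exponential(rate=λ) likelihood is ∝ λ^n e^(−λΣtᵢ). Here n = 5 and Σtᵢ = 4 + 11.5 + 6.4 + 9.4 + 8.9 = 40.2.
Posterior ∝ λ^6e^(−6λ) · λ^5e^(−40.2λ) = λ^11e^(−46.2λ), i.e. Gamma(12, 46.2).
Mode = (a−1)/b = 11/46.2 ≈ 0.2381.

λ̂_MAP = 0.2381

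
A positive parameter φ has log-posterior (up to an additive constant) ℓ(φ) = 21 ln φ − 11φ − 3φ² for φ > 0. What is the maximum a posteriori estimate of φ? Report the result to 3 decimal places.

ℓ'(φ) = 21/φ − 11 − 6φ. Setting this to zero and multiplying by φ: 6φ² + 11φ − 21 = 0.
φ = (−11 + √(11² + 4·6·21)) / (2·6) = (−11 + √625) / 12 = (−11 + 25)/12 = 7/6.
ℓ''(φ) = −21/φ² − 6 < 0, confirming a maximum.

φ̂_MAP = 1.167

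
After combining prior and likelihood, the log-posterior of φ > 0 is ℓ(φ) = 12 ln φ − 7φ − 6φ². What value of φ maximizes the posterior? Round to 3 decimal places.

φ̂_MAP = 0.750

ℓ'(φ) = 12/φ − 7 − 12φ. Setting this to zero and multiplying by φ: 12φ² + 7φ − 12 = 0.
φ = (−7 + √(7² + 4·12·12)) / (2·12) = (−7 + √625) / 24 = (−7 + 25)/24 = 3/4.
ℓ''(φ) = −12/φ² − 12 < 0, confirming a maximum.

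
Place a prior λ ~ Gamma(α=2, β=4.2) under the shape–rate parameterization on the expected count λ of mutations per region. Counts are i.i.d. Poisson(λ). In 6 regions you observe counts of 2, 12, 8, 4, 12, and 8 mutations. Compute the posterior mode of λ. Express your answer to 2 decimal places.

Σxᵢ = 2+12+8+4+12+8 = 46, with n = 6.
Posterior ∝ λe^(−4.2λ) · λ^46e^(−6λ) = λ^47e^(−10.2λ), i.e. Gamma(shape=48, rate=10.2).
The mode of a Gamma(a, b) with a ≥ 1 (shape–rate) is (a−1)/b = 47/10.2 ≈ 4.61.

λ̂_MAP = 4.61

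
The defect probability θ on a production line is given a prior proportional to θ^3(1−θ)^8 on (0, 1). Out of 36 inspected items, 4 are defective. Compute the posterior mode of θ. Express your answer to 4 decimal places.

θ̂_MAP = 0.1489

The prior density ∝ θ^3(1−θ)^8 is the kernel of Beta(4, 9).
Data: 4 successes in 36 trials. The binomial likelihood contributes θ^4(1−θ)^32, so the posterior is Beta(4+4, 9+32) = Beta(8, 41).
For Beta(a, b) with a, b > 1 the mode is (a−1)/(a+b−2) = 7/47 ≈ 0.1489.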